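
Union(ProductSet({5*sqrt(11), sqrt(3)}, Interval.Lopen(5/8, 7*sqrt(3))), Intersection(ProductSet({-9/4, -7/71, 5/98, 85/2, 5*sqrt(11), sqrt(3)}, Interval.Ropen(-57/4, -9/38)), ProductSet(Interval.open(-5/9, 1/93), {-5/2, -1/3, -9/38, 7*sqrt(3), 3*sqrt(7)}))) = Union(ProductSet({-7/71}, {-5/2, -1/3}), ProductSet({5*sqrt(11), sqrt(3)}, Interval.Lopen(5/8, 7*sqrt(3))))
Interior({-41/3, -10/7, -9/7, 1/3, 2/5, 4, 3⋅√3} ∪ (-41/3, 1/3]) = (-41/3, 1/3)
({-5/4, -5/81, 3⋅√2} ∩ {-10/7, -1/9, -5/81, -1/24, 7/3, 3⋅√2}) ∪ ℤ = ℤ ∪ {-5/81, 3⋅√2}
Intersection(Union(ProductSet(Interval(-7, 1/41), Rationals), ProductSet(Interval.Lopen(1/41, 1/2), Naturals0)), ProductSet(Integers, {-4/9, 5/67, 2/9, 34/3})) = ProductSet(Range(-7, 1, 1), {-4/9, 5/67, 2/9, 34/3})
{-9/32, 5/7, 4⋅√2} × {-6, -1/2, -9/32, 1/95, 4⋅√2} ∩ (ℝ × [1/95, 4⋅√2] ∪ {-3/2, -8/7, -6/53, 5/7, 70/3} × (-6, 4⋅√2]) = ({5/7} × {-1/2, -9/32, 1/95, 4⋅√2}) ∪ ({-9/32, 5/7, 4⋅√2} × {1/95, 4⋅√2})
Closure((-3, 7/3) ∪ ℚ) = ℚ ∪ (-∞, ∞)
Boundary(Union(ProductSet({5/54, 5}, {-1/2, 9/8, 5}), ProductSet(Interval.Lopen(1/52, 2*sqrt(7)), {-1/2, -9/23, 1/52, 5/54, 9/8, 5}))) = ProductSet(Interval(1/52, 2*sqrt(7)), {-1/2, -9/23, 1/52, 5/54, 9/8, 5})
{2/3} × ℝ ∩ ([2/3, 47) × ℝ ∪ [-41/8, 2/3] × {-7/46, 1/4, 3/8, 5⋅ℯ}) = {2/3} × ℝ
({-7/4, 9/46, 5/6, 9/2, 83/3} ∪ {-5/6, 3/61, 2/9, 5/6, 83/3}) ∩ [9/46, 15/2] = {9/46, 2/9, 5/6, 9/2}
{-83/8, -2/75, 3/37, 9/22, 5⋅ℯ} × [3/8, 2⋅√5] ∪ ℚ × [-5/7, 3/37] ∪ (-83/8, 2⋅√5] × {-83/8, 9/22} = (ℚ × [-5/7, 3/37]) ∪ ((-83/8, 2⋅√5] × {-83/8, 9/22}) ∪ ({-83/8, -2/75, 3/37, 9/22, 5⋅ℯ} × [3/8, 2⋅√5])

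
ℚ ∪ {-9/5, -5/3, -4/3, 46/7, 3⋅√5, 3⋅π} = ℚ ∪ {3⋅√5, 3⋅π}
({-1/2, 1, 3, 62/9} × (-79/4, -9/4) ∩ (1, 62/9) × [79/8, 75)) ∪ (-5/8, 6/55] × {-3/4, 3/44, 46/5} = (-5/8, 6/55] × {-3/4, 3/44, 46/5}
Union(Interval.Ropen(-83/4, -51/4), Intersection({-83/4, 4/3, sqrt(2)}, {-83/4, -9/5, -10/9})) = Interval.Ropen(-83/4, -51/4)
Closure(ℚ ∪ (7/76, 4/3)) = ℚ ∪ (-∞, ∞)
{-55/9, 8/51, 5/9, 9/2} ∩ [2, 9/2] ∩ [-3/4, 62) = {9/2}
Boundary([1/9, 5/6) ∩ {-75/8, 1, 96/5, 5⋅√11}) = ∅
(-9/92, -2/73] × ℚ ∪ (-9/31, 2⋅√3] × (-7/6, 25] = ((-9/92, -2/73] × ℚ) ∪ ((-9/31, 2⋅√3] × (-7/6, 25])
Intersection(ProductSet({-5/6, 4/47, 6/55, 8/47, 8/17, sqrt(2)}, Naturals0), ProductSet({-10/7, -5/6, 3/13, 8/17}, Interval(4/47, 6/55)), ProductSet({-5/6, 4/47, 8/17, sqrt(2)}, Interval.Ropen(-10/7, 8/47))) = EmptySet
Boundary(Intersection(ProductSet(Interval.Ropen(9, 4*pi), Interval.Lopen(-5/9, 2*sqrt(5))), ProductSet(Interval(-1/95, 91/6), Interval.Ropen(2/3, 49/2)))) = Union(ProductSet({9, 4*pi}, Interval(2/3, 2*sqrt(5))), ProductSet(Interval(9, 4*pi), {2/3, 2*sqrt(5)}))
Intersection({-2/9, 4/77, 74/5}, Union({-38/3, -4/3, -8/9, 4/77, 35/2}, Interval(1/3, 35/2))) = {4/77, 74/5}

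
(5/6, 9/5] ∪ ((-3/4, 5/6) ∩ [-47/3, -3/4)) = (5/6, 9/5]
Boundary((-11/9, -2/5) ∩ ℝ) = {-11/9, -2/5}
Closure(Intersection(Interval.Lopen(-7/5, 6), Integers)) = Range(-1, 7, 1)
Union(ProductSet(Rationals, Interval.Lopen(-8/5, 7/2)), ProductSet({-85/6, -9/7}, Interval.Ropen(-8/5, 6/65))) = Union(ProductSet({-85/6, -9/7}, Interval.Ropen(-8/5, 6/65)), ProductSet(Rationals, Interval.Lopen(-8/5, 7/2)))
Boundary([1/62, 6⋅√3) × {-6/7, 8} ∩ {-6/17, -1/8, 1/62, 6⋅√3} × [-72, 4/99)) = {1/62} × {-6/7}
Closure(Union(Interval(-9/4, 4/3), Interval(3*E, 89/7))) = Union(Interval(-9/4, 4/3), Interval(3*E, 89/7))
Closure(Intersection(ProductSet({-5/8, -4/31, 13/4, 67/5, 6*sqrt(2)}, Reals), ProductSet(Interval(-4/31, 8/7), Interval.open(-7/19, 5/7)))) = ProductSet({-4/31}, Interval(-7/19, 5/7))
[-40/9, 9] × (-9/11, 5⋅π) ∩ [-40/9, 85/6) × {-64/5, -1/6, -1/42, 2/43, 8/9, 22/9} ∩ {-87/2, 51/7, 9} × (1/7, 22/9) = {51/7, 9} × {8/9}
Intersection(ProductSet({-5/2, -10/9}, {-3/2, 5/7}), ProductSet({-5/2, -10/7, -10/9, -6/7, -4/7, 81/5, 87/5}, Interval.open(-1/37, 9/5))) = ProductSet({-5/2, -10/9}, {5/7})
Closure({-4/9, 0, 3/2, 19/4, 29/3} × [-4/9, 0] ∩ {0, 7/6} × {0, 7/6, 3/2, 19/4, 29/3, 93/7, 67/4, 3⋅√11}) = {0} × {0}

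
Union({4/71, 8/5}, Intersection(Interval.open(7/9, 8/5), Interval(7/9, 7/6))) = Union({4/71, 8/5}, Interval.Lopen(7/9, 7/6))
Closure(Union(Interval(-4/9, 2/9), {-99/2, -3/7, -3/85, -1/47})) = Union({-99/2}, Interval(-4/9, 2/9))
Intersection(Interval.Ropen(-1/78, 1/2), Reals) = Interval.Ropen(-1/78, 1/2)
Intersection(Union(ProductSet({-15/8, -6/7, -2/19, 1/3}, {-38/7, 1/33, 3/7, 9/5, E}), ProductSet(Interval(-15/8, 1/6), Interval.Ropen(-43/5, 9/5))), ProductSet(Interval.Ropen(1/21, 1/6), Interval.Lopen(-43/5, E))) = ProductSet(Interval.Ropen(1/21, 1/6), Interval.open(-43/5, 9/5))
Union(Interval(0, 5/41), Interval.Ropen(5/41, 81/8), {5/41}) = Interval.Ropen(0, 81/8)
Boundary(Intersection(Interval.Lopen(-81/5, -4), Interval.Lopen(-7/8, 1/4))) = EmptySet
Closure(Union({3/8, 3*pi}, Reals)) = Reals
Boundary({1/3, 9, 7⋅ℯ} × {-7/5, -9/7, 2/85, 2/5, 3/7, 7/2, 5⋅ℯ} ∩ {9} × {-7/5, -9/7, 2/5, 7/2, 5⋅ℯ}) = {9} × {-7/5, -9/7, 2/5, 7/2, 5⋅ℯ}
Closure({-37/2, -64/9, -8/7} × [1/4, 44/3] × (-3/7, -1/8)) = {-37/2, -64/9, -8/7} × [1/4, 44/3] × [-3/7, -1/8]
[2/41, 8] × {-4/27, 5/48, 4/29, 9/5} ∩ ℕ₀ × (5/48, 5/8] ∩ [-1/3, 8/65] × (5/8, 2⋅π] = ∅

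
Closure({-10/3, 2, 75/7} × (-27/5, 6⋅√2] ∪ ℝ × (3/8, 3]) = (ℝ × [3/8, 3]) ∪ ({-10/3, 2, 75/7} × [-27/5, 6⋅√2])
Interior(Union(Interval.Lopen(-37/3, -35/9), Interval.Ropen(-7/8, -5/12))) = Union(Interval.open(-37/3, -35/9), Interval.open(-7/8, -5/12))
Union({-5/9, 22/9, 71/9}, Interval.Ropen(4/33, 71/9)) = Union({-5/9}, Interval(4/33, 71/9))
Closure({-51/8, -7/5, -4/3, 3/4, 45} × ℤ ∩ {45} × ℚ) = {45} × ℤ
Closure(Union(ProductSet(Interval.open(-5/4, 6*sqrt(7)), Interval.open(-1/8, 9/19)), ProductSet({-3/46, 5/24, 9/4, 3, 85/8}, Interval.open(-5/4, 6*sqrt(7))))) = Union(ProductSet({-5/4, 6*sqrt(7)}, Interval(-1/8, 9/19)), ProductSet({-3/46, 5/24, 9/4, 3, 85/8}, Interval(-5/4, 6*sqrt(7))), ProductSet(Interval(-5/4, 6*sqrt(7)), {-1/8, 9/19}), ProductSet(Interval.open(-5/4, 6*sqrt(7)), Interval.open(-1/8, 9/19)))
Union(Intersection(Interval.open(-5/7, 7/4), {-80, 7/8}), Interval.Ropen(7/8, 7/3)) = Interval.Ropen(7/8, 7/3)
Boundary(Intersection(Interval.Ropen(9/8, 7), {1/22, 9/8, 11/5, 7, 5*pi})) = {9/8, 11/5}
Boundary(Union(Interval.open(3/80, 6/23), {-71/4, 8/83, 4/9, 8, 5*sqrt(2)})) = {-71/4, 3/80, 6/23, 4/9, 8, 5*sqrt(2)}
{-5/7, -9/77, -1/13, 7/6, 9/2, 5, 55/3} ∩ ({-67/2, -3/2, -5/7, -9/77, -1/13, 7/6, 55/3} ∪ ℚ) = {-5/7, -9/77, -1/13, 7/6, 9/2, 5, 55/3}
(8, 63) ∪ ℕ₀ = ℕ₀ ∪ [8, 63]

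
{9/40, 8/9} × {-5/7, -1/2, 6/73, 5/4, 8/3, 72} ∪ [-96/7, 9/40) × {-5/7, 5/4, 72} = ([-96/7, 9/40) × {-5/7, 5/4, 72}) ∪ ({9/40, 8/9} × {-5/7, -1/2, 6/73, 5/4, 8/3, 72})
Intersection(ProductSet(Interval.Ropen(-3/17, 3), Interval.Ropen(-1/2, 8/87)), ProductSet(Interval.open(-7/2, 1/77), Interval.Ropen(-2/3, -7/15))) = ProductSet(Interval.Ropen(-3/17, 1/77), Interval.Ropen(-1/2, -7/15))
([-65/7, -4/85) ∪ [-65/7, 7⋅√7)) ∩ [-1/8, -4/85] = [-1/8, -4/85]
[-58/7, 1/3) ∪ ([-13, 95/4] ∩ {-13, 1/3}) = {-13} ∪ [-58/7, 1/3]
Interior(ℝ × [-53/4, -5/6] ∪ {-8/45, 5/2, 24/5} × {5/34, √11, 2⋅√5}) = ℝ × (-53/4, -5/6)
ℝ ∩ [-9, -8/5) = [-9, -8/5)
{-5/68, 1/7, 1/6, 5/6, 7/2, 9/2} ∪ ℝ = ℝ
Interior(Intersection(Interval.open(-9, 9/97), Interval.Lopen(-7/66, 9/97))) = Interval.open(-7/66, 9/97)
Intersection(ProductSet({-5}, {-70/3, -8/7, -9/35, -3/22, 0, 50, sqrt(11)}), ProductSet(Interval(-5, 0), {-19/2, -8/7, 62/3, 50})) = ProductSet({-5}, {-8/7, 50})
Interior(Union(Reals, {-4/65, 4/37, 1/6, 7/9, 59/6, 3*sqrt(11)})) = Reals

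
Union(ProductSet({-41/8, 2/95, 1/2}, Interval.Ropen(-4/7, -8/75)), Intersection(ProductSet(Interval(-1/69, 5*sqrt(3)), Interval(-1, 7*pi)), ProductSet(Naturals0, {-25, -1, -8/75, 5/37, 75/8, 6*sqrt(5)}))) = Union(ProductSet({-41/8, 2/95, 1/2}, Interval.Ropen(-4/7, -8/75)), ProductSet(Range(0, 9, 1), {-1, -8/75, 5/37, 75/8, 6*sqrt(5)}))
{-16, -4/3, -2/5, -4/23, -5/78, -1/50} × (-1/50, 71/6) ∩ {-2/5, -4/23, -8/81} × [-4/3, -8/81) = ∅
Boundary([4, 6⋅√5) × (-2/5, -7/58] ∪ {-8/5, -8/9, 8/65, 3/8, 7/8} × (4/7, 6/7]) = ({-8/5, -8/9, 8/65, 3/8, 7/8} × [4/7, 6/7]) ∪ ({4, 6⋅√5} × [-2/5, -7/58]) ∪ ([4, 6⋅√5] × {-2/5, -7/58})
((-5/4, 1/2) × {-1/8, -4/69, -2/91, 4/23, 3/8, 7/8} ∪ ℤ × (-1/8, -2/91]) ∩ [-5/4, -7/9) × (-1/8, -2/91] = ((-5/4, -7/9) × {-4/69, -2/91}) ∪ ({-1} × (-1/8, -2/91])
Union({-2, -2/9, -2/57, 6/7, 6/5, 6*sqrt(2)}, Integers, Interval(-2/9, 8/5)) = Union({6*sqrt(2)}, Integers, Interval(-2/9, 8/5))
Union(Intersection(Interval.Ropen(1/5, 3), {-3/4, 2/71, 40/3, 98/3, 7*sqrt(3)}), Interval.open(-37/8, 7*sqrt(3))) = Interval.open(-37/8, 7*sqrt(3))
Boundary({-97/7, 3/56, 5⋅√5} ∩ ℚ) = {-97/7, 3/56}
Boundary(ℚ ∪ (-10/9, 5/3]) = (-∞, -10/9] ∪ [5/3, ∞)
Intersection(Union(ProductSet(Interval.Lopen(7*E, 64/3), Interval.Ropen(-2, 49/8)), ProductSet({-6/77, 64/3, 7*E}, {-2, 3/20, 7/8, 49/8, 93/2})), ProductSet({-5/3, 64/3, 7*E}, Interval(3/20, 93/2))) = Union(ProductSet({64/3}, Interval.Ropen(3/20, 49/8)), ProductSet({64/3, 7*E}, {3/20, 7/8, 49/8, 93/2}))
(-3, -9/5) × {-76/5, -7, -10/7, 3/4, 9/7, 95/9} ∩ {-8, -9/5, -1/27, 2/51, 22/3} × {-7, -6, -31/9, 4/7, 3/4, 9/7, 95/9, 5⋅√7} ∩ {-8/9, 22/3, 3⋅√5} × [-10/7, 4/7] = ∅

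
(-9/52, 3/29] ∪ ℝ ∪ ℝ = (-∞, ∞)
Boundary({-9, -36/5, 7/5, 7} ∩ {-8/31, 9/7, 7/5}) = {7/5}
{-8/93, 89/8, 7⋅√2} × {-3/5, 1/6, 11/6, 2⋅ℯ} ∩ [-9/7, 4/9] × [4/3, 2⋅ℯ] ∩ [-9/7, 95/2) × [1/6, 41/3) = {-8/93} × {11/6, 2⋅ℯ}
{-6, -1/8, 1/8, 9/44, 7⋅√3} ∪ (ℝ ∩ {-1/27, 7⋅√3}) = {-6, -1/8, -1/27, 1/8, 9/44, 7⋅√3}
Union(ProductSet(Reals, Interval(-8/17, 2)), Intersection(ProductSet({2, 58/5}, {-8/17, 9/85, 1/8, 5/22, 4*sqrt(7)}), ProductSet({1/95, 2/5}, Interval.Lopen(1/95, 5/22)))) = ProductSet(Reals, Interval(-8/17, 2))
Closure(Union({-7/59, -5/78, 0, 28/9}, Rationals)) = Reals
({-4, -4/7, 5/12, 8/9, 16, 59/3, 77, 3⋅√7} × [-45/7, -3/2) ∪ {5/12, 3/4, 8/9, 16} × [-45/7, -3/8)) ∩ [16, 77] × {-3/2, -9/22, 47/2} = {16} × {-3/2, -9/22}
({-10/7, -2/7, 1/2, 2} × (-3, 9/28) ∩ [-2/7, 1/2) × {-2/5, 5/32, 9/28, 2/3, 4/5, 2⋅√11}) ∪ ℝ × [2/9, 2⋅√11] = ({-2/7} × {-2/5, 5/32}) ∪ (ℝ × [2/9, 2⋅√11])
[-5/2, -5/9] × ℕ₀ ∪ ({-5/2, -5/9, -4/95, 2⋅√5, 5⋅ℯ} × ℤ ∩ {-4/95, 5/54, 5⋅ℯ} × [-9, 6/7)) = ([-5/2, -5/9] × ℕ₀) ∪ ({-4/95, 5⋅ℯ} × {-9, -8, …, 0})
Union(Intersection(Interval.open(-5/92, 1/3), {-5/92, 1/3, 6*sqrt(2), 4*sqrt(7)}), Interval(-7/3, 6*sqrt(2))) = Interval(-7/3, 6*sqrt(2))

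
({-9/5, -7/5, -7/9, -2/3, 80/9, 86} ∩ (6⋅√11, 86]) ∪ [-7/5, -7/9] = [-7/5, -7/9] ∪ {86}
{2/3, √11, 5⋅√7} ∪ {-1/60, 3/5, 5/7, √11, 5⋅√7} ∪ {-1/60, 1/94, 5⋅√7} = {-1/60, 1/94, 3/5, 2/3, 5/7, √11, 5⋅√7}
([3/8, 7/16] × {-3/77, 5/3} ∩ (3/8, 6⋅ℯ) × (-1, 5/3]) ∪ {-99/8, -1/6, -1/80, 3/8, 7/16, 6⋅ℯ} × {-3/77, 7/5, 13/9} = ((3/8, 7/16] × {-3/77, 5/3}) ∪ ({-99/8, -1/6, -1/80, 3/8, 7/16, 6⋅ℯ} × {-3/77, 7/5, 13/9})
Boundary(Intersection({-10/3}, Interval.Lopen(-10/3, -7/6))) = EmptySet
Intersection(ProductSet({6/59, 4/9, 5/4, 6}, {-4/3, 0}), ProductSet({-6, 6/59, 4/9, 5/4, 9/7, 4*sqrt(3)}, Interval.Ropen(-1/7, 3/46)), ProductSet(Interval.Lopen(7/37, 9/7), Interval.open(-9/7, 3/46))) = ProductSet({4/9, 5/4}, {0})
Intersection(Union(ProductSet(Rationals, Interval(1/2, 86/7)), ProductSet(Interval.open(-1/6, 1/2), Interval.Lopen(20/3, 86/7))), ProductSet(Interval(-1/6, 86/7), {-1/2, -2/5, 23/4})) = ProductSet(Intersection(Interval(-1/6, 86/7), Rationals), {23/4})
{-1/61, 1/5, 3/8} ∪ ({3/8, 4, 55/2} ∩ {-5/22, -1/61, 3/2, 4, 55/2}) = {-1/61, 1/5, 3/8, 4, 55/2}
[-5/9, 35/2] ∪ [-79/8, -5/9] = [-79/8, 35/2]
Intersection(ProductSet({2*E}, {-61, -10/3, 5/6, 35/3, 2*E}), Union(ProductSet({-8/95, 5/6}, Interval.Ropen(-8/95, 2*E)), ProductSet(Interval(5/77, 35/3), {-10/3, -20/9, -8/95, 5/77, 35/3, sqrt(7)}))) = ProductSet({2*E}, {-10/3, 35/3})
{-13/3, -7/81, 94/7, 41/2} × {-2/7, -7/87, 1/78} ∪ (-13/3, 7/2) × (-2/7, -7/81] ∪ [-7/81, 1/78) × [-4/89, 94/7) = ({-13/3, -7/81, 94/7, 41/2} × {-2/7, -7/87, 1/78}) ∪ ((-13/3, 7/2) × (-2/7, -7/81]) ∪ ([-7/81, 1/78) × [-4/89, 94/7))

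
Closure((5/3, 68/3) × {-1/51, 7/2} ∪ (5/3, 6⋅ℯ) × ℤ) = ([5/3, 68/3] × {-1/51, 7/2}) ∪ ([5/3, 6⋅ℯ] × ℤ)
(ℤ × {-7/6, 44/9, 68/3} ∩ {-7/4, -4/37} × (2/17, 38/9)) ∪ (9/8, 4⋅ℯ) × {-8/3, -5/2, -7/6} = (9/8, 4⋅ℯ) × {-8/3, -5/2, -7/6}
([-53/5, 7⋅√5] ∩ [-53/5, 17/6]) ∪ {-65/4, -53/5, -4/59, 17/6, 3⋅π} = {-65/4, 3⋅π} ∪ [-53/5, 17/6]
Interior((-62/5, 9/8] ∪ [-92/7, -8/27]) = (-92/7, 9/8)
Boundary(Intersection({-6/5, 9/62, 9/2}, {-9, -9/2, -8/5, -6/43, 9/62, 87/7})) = {9/62}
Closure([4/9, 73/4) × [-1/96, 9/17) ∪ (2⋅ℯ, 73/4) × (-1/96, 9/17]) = ({4/9, 73/4} × [-1/96, 9/17]) ∪ ([4/9, 73/4] × {-1/96, 9/17}) ∪ ([4/9, 73/4) × [-1/96, 9/17)) ∪ ((2⋅ℯ, 73/4) × (-1/96, 9/17])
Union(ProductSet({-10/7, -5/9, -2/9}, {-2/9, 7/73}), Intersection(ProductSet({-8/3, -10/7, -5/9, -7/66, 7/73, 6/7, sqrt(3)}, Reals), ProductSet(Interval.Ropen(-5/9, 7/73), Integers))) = Union(ProductSet({-5/9, -7/66}, Integers), ProductSet({-10/7, -5/9, -2/9}, {-2/9, 7/73}))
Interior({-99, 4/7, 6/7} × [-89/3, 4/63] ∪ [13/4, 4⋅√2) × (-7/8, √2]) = (13/4, 4⋅√2) × (-7/8, √2)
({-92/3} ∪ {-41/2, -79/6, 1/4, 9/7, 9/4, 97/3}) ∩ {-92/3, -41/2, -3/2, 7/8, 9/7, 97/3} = {-92/3, -41/2, 9/7, 97/3}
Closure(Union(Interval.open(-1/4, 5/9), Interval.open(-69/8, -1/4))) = Interval(-69/8, 5/9)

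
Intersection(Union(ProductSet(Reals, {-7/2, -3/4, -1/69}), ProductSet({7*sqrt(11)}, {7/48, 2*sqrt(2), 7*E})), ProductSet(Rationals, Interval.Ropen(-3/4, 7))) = ProductSet(Rationals, {-3/4, -1/69})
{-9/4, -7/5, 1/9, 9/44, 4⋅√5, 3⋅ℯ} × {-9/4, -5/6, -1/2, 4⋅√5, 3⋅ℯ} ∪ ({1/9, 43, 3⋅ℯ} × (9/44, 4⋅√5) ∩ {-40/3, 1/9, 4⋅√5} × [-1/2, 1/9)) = {-9/4, -7/5, 1/9, 9/44, 4⋅√5, 3⋅ℯ} × {-9/4, -5/6, -1/2, 4⋅√5, 3⋅ℯ}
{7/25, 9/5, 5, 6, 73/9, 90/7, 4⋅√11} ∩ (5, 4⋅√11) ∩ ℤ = {6}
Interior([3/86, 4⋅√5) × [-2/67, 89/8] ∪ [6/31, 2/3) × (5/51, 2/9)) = (3/86, 4⋅√5) × (-2/67, 89/8)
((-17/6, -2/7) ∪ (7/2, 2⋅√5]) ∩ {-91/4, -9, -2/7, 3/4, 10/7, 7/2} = ∅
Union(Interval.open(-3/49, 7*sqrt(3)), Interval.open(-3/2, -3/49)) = Union(Interval.open(-3/2, -3/49), Interval.open(-3/49, 7*sqrt(3)))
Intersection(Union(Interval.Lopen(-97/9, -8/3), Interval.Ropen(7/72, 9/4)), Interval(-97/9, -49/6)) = Interval.Lopen(-97/9, -49/6)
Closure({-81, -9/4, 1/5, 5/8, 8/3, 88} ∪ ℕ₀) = {-81, -9/4, 1/5, 5/8, 8/3} ∪ ℕ₀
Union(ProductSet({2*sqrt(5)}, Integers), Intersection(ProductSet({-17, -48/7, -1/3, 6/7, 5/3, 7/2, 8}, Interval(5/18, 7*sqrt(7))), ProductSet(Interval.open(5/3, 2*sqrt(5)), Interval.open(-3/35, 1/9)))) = ProductSet({2*sqrt(5)}, Integers)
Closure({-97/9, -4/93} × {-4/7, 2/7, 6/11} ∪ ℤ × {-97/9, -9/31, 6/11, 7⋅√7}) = ({-97/9, -4/93} × {-4/7, 2/7, 6/11}) ∪ (ℤ × {-97/9, -9/31, 6/11, 7⋅√7})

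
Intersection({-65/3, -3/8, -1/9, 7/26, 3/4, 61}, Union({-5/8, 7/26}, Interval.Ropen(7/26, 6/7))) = {7/26, 3/4}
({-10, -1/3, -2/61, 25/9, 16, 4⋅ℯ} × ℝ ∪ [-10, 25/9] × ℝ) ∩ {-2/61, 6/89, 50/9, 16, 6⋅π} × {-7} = {-2/61, 6/89, 16} × {-7}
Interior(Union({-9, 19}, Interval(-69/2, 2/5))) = Interval.open(-69/2, 2/5)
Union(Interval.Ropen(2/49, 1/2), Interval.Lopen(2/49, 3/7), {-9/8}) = Union({-9/8}, Interval.Ropen(2/49, 1/2))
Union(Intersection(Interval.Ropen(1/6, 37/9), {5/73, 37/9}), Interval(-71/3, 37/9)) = Interval(-71/3, 37/9)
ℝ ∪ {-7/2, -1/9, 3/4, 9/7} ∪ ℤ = ℝ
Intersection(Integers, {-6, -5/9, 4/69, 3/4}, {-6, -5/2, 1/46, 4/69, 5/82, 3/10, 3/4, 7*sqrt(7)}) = {-6}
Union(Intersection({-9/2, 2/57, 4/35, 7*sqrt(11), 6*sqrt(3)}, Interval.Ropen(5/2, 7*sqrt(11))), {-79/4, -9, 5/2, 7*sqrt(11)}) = {-79/4, -9, 5/2, 7*sqrt(11), 6*sqrt(3)}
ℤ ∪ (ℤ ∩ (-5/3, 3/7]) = ℤ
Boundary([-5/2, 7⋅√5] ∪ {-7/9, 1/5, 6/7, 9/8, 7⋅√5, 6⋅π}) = {-5/2, 7⋅√5, 6⋅π}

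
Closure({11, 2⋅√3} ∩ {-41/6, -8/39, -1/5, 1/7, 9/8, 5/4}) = ∅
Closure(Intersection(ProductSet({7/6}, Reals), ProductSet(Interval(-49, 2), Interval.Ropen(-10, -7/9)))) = ProductSet({7/6}, Interval(-10, -7/9))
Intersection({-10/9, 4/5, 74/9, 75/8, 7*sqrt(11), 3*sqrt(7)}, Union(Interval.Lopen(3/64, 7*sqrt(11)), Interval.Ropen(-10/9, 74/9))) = {-10/9, 4/5, 74/9, 75/8, 7*sqrt(11), 3*sqrt(7)}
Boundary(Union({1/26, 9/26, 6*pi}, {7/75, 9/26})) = {1/26, 7/75, 9/26, 6*pi}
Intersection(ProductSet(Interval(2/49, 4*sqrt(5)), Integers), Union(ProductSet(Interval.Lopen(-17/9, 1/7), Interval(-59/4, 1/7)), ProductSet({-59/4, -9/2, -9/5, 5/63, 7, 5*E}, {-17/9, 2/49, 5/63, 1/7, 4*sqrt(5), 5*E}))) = ProductSet(Interval(2/49, 1/7), Range(-14, 1, 1))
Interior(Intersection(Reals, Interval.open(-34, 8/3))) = Interval.open(-34, 8/3)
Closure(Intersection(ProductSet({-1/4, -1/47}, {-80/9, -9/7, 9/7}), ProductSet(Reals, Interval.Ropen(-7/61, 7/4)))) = ProductSet({-1/4, -1/47}, {9/7})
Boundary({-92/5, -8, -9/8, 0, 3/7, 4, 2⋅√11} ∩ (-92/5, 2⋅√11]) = {-8, -9/8, 0, 3/7, 4, 2⋅√11}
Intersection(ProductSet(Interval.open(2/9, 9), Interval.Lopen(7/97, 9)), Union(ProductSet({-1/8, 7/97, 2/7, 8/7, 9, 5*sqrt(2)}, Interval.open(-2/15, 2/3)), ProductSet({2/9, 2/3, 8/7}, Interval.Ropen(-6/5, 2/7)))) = Union(ProductSet({2/3, 8/7}, Interval.open(7/97, 2/7)), ProductSet({2/7, 8/7, 5*sqrt(2)}, Interval.open(7/97, 2/3)))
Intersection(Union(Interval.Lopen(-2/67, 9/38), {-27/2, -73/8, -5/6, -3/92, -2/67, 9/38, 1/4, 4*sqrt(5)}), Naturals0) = Range(0, 1, 1)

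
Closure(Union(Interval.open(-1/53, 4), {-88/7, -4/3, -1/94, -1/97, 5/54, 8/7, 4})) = Union({-88/7, -4/3}, Interval(-1/53, 4))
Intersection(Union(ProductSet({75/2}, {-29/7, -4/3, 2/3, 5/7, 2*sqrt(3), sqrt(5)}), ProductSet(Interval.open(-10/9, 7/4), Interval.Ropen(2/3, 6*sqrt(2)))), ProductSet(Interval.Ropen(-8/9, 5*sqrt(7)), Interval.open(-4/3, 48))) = ProductSet(Interval.Ropen(-8/9, 7/4), Interval.Ropen(2/3, 6*sqrt(2)))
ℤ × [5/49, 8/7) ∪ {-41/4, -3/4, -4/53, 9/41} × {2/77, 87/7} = (ℤ × [5/49, 8/7)) ∪ ({-41/4, -3/4, -4/53, 9/41} × {2/77, 87/7})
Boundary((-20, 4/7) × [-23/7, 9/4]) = ({-20, 4/7} × [-23/7, 9/4]) ∪ ([-20, 4/7] × {-23/7, 9/4})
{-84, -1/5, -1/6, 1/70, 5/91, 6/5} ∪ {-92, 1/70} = {-92, -84, -1/5, -1/6, 1/70, 5/91, 6/5}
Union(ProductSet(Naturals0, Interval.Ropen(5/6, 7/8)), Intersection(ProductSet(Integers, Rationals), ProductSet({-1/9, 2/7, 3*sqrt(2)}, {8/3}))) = ProductSet(Naturals0, Interval.Ropen(5/6, 7/8))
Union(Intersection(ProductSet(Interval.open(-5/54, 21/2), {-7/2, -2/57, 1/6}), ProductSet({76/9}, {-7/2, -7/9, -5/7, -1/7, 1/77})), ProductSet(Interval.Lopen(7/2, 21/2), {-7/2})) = ProductSet(Interval.Lopen(7/2, 21/2), {-7/2})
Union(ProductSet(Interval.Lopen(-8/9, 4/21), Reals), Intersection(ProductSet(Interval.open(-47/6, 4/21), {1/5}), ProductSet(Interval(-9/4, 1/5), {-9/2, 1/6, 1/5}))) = Union(ProductSet(Interval.Ropen(-9/4, 4/21), {1/5}), ProductSet(Interval.Lopen(-8/9, 4/21), Reals))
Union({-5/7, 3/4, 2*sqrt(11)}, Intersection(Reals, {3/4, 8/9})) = {-5/7, 3/4, 8/9, 2*sqrt(11)}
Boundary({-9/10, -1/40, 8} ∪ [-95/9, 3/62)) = {-95/9, 3/62, 8}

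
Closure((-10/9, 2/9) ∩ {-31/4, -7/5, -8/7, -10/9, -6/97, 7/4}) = {-6/97}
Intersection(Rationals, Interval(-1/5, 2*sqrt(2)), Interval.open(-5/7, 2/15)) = Intersection(Interval.Ropen(-1/5, 2/15), Rationals)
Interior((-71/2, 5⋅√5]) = (-71/2, 5⋅√5)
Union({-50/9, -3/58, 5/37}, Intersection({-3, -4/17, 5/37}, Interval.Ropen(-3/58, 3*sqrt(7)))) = {-50/9, -3/58, 5/37}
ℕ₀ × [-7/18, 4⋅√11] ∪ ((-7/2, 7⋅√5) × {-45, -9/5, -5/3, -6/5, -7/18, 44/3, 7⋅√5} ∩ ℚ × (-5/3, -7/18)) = (ℕ₀ × [-7/18, 4⋅√11]) ∪ ((ℚ ∩ (-7/2, 7⋅√5)) × {-6/5})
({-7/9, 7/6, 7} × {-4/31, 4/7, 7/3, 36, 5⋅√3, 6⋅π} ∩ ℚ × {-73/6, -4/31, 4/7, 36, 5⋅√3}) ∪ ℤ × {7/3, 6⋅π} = (ℤ × {7/3, 6⋅π}) ∪ ({-7/9, 7/6, 7} × {-4/31, 4/7, 36, 5⋅√3})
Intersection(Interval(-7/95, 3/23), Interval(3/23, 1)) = {3/23}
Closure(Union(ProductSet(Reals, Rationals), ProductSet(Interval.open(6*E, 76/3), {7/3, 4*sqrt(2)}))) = ProductSet(Reals, Reals)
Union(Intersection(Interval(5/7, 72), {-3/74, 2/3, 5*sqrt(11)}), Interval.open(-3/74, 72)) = Interval.open(-3/74, 72)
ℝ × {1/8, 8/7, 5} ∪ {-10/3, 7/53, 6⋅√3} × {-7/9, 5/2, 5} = (ℝ × {1/8, 8/7, 5}) ∪ ({-10/3, 7/53, 6⋅√3} × {-7/9, 5/2, 5})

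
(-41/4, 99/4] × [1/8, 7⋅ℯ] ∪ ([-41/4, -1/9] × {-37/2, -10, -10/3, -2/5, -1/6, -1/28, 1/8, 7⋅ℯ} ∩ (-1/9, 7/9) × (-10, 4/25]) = (-41/4, 99/4] × [1/8, 7⋅ℯ]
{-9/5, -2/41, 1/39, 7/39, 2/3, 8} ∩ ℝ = {-9/5, -2/41, 1/39, 7/39, 2/3, 8}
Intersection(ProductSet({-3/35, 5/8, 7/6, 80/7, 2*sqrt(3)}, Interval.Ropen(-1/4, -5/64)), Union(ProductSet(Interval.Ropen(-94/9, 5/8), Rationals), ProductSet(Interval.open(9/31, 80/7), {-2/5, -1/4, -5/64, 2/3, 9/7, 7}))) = Union(ProductSet({-3/35}, Intersection(Interval.Ropen(-1/4, -5/64), Rationals)), ProductSet({5/8, 7/6, 2*sqrt(3)}, {-1/4}))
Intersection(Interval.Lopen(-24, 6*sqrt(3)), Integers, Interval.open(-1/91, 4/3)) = Range(0, 2, 1)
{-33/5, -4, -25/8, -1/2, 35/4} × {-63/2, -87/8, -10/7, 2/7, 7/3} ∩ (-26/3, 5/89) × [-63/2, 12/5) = {-33/5, -4, -25/8, -1/2} × {-63/2, -87/8, -10/7, 2/7, 7/3}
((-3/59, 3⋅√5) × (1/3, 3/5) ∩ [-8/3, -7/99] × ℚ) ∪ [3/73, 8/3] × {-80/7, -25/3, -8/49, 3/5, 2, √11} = [3/73, 8/3] × {-80/7, -25/3, -8/49, 3/5, 2, √11}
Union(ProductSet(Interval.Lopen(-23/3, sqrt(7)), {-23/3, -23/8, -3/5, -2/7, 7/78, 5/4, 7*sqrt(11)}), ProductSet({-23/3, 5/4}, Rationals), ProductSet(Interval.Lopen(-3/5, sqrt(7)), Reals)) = Union(ProductSet({-23/3, 5/4}, Rationals), ProductSet(Interval.Lopen(-23/3, sqrt(7)), {-23/3, -23/8, -3/5, -2/7, 7/78, 5/4, 7*sqrt(11)}), ProductSet(Interval.Lopen(-3/5, sqrt(7)), Reals))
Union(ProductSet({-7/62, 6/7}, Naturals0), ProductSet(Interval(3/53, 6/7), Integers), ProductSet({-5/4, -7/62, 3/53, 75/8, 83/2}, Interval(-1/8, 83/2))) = Union(ProductSet({-7/62, 6/7}, Naturals0), ProductSet({-5/4, -7/62, 3/53, 75/8, 83/2}, Interval(-1/8, 83/2)), ProductSet(Interval(3/53, 6/7), Integers))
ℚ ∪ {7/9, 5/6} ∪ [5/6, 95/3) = ℚ ∪ [5/6, 95/3]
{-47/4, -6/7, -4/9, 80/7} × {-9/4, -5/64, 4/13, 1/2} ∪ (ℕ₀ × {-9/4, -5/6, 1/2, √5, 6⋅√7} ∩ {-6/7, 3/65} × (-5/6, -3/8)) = {-47/4, -6/7, -4/9, 80/7} × {-9/4, -5/64, 4/13, 1/2}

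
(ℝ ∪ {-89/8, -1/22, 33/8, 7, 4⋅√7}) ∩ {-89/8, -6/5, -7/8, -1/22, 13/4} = {-89/8, -6/5, -7/8, -1/22, 13/4}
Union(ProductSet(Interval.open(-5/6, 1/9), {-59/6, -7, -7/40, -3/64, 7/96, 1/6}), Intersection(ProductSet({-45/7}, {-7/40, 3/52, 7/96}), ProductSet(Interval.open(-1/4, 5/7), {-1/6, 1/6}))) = ProductSet(Interval.open(-5/6, 1/9), {-59/6, -7, -7/40, -3/64, 7/96, 1/6})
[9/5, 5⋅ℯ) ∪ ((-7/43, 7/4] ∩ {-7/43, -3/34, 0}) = {-3/34, 0} ∪ [9/5, 5⋅ℯ)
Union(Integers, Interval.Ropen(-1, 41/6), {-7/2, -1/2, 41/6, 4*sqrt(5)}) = Union({-7/2, 4*sqrt(5)}, Integers, Interval(-1, 41/6))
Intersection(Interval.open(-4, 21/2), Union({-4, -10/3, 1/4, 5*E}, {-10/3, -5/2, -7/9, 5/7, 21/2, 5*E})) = {-10/3, -5/2, -7/9, 1/4, 5/7}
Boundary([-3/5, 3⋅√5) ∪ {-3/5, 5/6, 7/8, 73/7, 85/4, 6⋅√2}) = {-3/5, 73/7, 85/4, 6⋅√2, 3⋅√5}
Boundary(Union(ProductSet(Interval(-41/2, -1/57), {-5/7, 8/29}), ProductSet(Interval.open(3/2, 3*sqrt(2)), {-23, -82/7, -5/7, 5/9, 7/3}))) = Union(ProductSet(Interval(-41/2, -1/57), {-5/7, 8/29}), ProductSet(Interval(3/2, 3*sqrt(2)), {-23, -82/7, -5/7, 5/9, 7/3}))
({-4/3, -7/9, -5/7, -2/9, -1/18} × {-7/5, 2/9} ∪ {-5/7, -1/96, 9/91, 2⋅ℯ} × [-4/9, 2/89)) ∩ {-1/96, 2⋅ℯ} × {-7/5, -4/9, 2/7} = {-1/96, 2⋅ℯ} × {-4/9}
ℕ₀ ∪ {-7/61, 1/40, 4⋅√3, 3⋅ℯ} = {-7/61, 1/40, 4⋅√3, 3⋅ℯ} ∪ ℕ₀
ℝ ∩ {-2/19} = {-2/19}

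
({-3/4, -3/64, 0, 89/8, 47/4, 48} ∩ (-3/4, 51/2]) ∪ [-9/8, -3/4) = [-9/8, -3/4) ∪ {-3/64, 0, 89/8, 47/4}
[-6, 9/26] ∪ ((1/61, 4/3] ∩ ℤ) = [-6, 9/26] ∪ {1}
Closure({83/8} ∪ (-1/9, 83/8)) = [-1/9, 83/8]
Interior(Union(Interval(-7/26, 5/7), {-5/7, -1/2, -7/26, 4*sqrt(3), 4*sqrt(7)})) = Interval.open(-7/26, 5/7)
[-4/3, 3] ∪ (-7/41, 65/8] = [-4/3, 65/8]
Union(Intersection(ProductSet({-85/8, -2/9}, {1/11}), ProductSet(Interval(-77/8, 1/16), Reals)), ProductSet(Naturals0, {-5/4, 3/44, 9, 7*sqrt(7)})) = Union(ProductSet({-2/9}, {1/11}), ProductSet(Naturals0, {-5/4, 3/44, 9, 7*sqrt(7)}))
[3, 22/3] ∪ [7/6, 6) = [7/6, 22/3]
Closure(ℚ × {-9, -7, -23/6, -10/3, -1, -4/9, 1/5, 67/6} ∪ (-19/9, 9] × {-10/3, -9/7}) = ([-19/9, 9] × {-10/3, -9/7}) ∪ (ℝ × {-9, -7, -23/6, -10/3, -1, -4/9, 1/5, 67/6})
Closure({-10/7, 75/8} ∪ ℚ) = ℝ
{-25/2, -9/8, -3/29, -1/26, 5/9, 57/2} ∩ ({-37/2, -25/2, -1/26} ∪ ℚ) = {-25/2, -9/8, -3/29, -1/26, 5/9, 57/2}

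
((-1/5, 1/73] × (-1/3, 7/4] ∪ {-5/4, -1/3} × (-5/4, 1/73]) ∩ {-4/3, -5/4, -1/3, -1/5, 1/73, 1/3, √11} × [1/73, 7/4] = ({-5/4, -1/3} × {1/73}) ∪ ({1/73} × [1/73, 7/4])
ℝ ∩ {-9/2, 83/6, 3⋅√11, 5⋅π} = {-9/2, 83/6, 3⋅√11, 5⋅π}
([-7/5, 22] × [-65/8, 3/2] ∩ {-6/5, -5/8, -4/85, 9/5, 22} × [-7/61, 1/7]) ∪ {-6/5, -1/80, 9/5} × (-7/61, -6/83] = ({-6/5, -1/80, 9/5} × (-7/61, -6/83]) ∪ ({-6/5, -5/8, -4/85, 9/5, 22} × [-7/61, 1/7])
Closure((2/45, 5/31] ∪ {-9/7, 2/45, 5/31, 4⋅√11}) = {-9/7, 4⋅√11} ∪ [2/45, 5/31]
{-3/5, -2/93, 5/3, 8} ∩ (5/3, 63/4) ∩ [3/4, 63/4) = {8}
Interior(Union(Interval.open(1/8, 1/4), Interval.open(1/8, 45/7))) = Interval.open(1/8, 45/7)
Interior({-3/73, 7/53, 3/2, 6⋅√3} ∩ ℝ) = ∅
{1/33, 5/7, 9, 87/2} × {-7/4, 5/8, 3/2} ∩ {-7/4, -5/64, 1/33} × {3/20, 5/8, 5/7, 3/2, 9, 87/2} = {1/33} × {5/8, 3/2}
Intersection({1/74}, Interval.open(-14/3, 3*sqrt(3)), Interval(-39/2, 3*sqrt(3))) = {1/74}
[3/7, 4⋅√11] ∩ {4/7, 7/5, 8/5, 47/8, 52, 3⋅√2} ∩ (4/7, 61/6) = {7/5, 8/5, 47/8, 3⋅√2}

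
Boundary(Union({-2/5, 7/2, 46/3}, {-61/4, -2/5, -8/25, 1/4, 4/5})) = {-61/4, -2/5, -8/25, 1/4, 4/5, 7/2, 46/3}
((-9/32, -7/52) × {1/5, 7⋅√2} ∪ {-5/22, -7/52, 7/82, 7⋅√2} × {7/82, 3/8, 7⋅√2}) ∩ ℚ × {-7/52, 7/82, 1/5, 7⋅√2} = ({-5/22, -7/52, 7/82} × {7/82, 7⋅√2}) ∪ ((ℚ ∩ (-9/32, -7/52)) × {1/5, 7⋅√2})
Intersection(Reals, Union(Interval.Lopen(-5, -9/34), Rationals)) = Union(Interval(-5, -9/34), Rationals)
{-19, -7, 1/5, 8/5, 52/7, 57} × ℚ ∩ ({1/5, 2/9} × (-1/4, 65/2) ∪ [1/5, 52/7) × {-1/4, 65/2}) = ({1/5, 8/5} × {-1/4, 65/2}) ∪ ({1/5} × (ℚ ∩ (-1/4, 65/2)))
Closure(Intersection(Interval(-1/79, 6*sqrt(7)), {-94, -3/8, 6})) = {6}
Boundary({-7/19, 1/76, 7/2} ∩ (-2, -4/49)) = {-7/19}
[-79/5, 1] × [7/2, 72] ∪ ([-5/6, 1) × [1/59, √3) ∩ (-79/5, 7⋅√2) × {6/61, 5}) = ([-5/6, 1) × {6/61}) ∪ ([-79/5, 1] × [7/2, 72])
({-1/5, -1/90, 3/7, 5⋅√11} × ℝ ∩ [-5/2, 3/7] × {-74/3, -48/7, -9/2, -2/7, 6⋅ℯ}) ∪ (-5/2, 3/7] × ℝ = (-5/2, 3/7] × ℝ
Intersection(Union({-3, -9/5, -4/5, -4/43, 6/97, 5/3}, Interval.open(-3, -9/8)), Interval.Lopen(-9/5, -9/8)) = Interval.open(-9/5, -9/8)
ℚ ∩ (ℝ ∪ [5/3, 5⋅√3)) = ℚ ∩ (-∞, ∞)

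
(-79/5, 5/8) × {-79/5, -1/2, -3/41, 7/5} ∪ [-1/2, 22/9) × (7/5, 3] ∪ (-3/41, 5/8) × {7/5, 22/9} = ((-3/41, 5/8) × {7/5, 22/9}) ∪ ((-79/5, 5/8) × {-79/5, -1/2, -3/41, 7/5}) ∪ ([-1/2, 22/9) × (7/5, 3])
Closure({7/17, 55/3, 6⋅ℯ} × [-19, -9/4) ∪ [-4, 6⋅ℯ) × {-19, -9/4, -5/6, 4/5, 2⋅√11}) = ({7/17, 55/3, 6⋅ℯ} × [-19, -9/4]) ∪ ([-4, 6⋅ℯ] × {-19, -9/4, -5/6, 4/5, 2⋅√11})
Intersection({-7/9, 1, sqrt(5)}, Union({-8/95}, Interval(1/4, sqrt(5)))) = {1, sqrt(5)}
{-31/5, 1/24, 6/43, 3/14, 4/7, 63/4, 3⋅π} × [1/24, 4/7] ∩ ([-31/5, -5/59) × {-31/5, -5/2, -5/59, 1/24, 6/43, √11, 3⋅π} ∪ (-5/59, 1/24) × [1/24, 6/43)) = {-31/5} × {1/24, 6/43}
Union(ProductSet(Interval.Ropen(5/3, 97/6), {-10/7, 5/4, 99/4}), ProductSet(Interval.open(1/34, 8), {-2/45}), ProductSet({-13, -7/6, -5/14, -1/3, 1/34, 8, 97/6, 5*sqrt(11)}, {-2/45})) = Union(ProductSet(Interval.Ropen(5/3, 97/6), {-10/7, 5/4, 99/4}), ProductSet(Union({-13, -7/6, -5/14, -1/3, 97/6, 5*sqrt(11)}, Interval(1/34, 8)), {-2/45}))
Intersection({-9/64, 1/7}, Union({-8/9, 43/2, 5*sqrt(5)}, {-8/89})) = EmptySet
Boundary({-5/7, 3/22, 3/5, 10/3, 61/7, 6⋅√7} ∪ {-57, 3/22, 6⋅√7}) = {-57, -5/7, 3/22, 3/5, 10/3, 61/7, 6⋅√7}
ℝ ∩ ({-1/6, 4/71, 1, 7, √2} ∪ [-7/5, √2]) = [-7/5, √2] ∪ {7}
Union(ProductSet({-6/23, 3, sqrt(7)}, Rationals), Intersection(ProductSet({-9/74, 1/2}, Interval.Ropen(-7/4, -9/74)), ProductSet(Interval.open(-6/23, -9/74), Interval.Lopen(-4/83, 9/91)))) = ProductSet({-6/23, 3, sqrt(7)}, Rationals)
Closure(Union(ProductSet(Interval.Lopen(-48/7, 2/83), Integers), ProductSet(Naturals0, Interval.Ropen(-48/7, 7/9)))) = Union(ProductSet(Interval(-48/7, 2/83), Integers), ProductSet(Naturals0, Interval(-48/7, 7/9)))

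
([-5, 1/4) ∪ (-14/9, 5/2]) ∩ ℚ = ℚ ∩ [-5, 5/2]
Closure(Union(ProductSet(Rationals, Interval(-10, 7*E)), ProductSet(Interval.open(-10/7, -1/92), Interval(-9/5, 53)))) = Union(ProductSet(Interval(-10/7, -1/92), Interval(-9/5, 53)), ProductSet(Reals, Interval(-10, -9/5)), ProductSet(Union(Interval(-oo, -10/7), Interval(-1/92, oo), Rationals), Interval(-10, 7*E)))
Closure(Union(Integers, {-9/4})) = Union({-9/4}, Integers)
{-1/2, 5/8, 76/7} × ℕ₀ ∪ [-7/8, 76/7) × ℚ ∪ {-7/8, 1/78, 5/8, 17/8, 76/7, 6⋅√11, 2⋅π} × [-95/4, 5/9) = ({-1/2, 5/8, 76/7} × ℕ₀) ∪ ([-7/8, 76/7) × ℚ) ∪ ({-7/8, 1/78, 5/8, 17/8, 76/7, 6⋅√11, 2⋅π} × [-95/4, 5/9))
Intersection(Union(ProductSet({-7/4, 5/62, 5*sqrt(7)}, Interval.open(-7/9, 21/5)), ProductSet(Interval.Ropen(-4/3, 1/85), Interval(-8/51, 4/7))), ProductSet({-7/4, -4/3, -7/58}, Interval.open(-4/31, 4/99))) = ProductSet({-7/4, -4/3, -7/58}, Interval.open(-4/31, 4/99))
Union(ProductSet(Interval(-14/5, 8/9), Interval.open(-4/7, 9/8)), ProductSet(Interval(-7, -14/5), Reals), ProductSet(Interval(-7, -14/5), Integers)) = Union(ProductSet(Interval(-7, -14/5), Reals), ProductSet(Interval(-14/5, 8/9), Interval.open(-4/7, 9/8)))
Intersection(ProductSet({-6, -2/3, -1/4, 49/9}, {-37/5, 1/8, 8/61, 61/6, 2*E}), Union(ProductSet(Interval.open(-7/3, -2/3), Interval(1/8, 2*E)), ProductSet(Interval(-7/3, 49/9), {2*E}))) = ProductSet({-2/3, -1/4, 49/9}, {2*E})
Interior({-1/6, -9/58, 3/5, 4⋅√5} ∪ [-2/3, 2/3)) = (-2/3, 2/3)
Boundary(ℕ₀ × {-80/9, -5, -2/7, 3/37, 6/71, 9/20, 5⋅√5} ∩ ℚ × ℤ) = ℕ₀ × {-5}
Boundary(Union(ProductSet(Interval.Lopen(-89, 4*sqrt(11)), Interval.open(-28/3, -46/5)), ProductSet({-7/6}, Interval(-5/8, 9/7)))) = Union(ProductSet({-7/6}, Interval(-5/8, 9/7)), ProductSet({-89, 4*sqrt(11)}, Interval(-28/3, -46/5)), ProductSet(Interval(-89, 4*sqrt(11)), {-28/3, -46/5}))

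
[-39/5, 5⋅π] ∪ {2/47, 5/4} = [-39/5, 5⋅π]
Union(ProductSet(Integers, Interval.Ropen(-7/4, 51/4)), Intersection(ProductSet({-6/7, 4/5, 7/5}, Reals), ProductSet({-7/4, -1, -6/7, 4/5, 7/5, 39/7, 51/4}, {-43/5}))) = Union(ProductSet({-6/7, 4/5, 7/5}, {-43/5}), ProductSet(Integers, Interval.Ropen(-7/4, 51/4)))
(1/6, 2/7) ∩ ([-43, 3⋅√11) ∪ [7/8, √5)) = (1/6, 2/7)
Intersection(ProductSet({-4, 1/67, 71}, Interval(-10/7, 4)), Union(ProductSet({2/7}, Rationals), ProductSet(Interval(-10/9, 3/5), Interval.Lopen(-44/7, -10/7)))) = ProductSet({1/67}, {-10/7})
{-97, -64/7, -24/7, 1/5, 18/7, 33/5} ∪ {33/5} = {-97, -64/7, -24/7, 1/5, 18/7, 33/5}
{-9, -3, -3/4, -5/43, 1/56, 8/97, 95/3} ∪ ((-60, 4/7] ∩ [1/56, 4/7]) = {-9, -3, -3/4, -5/43, 95/3} ∪ [1/56, 4/7]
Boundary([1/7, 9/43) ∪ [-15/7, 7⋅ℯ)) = {-15/7, 7⋅ℯ}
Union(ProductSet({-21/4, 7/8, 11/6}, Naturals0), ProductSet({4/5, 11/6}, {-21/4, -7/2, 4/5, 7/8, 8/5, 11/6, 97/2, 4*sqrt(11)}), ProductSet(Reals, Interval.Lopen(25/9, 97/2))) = Union(ProductSet({4/5, 11/6}, {-21/4, -7/2, 4/5, 7/8, 8/5, 11/6, 97/2, 4*sqrt(11)}), ProductSet({-21/4, 7/8, 11/6}, Naturals0), ProductSet(Reals, Interval.Lopen(25/9, 97/2)))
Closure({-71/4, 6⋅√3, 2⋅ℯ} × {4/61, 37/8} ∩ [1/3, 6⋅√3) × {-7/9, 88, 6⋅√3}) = ∅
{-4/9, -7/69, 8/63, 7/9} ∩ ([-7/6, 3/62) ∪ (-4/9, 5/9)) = {-4/9, -7/69, 8/63}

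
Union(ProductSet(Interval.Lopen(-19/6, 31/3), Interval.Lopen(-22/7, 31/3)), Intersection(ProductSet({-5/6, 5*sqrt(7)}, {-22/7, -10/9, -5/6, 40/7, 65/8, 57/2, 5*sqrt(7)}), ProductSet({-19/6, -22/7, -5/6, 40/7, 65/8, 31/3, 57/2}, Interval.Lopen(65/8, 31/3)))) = ProductSet(Interval.Lopen(-19/6, 31/3), Interval.Lopen(-22/7, 31/3))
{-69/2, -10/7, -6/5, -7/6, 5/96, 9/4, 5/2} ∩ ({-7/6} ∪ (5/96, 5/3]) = {-7/6}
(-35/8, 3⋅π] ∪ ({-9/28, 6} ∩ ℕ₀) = (-35/8, 3⋅π]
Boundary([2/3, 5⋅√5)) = {2/3, 5⋅√5}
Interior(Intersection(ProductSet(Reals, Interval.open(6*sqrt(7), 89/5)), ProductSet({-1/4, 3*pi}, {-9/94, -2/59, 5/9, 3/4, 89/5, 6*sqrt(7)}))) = EmptySet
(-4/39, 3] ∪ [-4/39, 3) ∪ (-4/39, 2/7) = [-4/39, 3]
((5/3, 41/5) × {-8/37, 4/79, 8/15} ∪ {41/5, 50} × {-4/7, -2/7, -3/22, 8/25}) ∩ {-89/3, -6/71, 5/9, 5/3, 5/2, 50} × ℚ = ({5/2} × {-8/37, 4/79, 8/15}) ∪ ({50} × {-4/7, -2/7, -3/22, 8/25})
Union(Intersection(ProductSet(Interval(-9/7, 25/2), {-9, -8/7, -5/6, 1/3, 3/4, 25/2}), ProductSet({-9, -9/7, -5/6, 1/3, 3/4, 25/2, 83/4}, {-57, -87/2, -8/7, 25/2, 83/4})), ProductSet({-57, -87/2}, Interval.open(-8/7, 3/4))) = Union(ProductSet({-57, -87/2}, Interval.open(-8/7, 3/4)), ProductSet({-9/7, -5/6, 1/3, 3/4, 25/2}, {-8/7, 25/2}))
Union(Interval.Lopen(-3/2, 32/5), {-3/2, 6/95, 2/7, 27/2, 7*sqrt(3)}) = Union({27/2, 7*sqrt(3)}, Interval(-3/2, 32/5))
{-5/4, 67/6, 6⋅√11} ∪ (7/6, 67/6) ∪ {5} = {-5/4, 6⋅√11} ∪ (7/6, 67/6]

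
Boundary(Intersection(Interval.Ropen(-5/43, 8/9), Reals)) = {-5/43, 8/9}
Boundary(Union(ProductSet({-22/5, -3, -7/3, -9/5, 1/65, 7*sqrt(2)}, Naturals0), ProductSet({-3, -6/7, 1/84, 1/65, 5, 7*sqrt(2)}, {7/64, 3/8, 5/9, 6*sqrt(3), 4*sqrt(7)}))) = Union(ProductSet({-22/5, -3, -7/3, -9/5, 1/65, 7*sqrt(2)}, Naturals0), ProductSet({-3, -6/7, 1/84, 1/65, 5, 7*sqrt(2)}, {7/64, 3/8, 5/9, 6*sqrt(3), 4*sqrt(7)}))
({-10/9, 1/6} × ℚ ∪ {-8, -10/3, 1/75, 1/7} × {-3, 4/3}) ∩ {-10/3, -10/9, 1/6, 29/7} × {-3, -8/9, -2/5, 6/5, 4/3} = ({-10/3} × {-3, 4/3}) ∪ ({-10/9, 1/6} × {-3, -8/9, -2/5, 6/5, 4/3})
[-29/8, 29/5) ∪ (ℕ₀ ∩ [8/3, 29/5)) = [-29/8, 29/5) ∪ {3, 4, 5}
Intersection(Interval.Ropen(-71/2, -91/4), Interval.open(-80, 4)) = Interval.Ropen(-71/2, -91/4)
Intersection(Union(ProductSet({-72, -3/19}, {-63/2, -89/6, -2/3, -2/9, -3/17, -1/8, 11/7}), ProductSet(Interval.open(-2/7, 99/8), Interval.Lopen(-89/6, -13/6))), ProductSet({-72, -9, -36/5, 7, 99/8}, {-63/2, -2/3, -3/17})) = ProductSet({-72}, {-63/2, -2/3, -3/17})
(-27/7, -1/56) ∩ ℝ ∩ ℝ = (-27/7, -1/56)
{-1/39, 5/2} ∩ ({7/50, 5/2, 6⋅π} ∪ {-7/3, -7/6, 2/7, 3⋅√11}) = {5/2}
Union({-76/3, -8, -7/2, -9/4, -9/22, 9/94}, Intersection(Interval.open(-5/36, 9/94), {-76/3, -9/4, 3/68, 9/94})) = {-76/3, -8, -7/2, -9/4, -9/22, 3/68, 9/94}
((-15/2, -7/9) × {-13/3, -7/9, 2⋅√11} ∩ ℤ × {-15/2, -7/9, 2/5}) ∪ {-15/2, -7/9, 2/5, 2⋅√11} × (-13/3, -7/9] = ({-7, -6, …, -1} × {-7/9}) ∪ ({-15/2, -7/9, 2/5, 2⋅√11} × (-13/3, -7/9])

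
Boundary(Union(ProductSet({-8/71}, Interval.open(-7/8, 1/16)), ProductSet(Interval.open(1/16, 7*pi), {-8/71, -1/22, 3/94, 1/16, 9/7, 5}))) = Union(ProductSet({-8/71}, Interval(-7/8, 1/16)), ProductSet(Interval(1/16, 7*pi), {-8/71, -1/22, 3/94, 1/16, 9/7, 5}))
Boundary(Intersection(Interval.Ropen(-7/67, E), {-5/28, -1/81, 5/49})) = {-1/81, 5/49}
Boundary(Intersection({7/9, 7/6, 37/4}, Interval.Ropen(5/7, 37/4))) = {7/9, 7/6}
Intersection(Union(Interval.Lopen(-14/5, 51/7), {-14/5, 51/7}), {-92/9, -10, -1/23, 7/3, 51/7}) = {-1/23, 7/3, 51/7}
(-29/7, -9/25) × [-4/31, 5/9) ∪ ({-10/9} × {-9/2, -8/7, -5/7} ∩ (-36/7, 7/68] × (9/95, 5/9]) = (-29/7, -9/25) × [-4/31, 5/9)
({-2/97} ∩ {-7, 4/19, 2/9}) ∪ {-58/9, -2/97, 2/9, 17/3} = {-58/9, -2/97, 2/9, 17/3}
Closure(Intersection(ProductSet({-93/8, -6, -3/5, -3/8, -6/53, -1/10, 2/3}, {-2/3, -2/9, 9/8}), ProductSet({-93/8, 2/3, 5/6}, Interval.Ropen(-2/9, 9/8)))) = ProductSet({-93/8, 2/3}, {-2/9})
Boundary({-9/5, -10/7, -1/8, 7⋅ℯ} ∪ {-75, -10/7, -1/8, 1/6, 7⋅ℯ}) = {-75, -9/5, -10/7, -1/8, 1/6, 7⋅ℯ}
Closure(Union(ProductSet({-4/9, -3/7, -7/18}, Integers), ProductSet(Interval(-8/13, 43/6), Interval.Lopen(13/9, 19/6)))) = Union(ProductSet({-4/9, -3/7, -7/18}, Integers), ProductSet(Interval(-8/13, 43/6), Interval(13/9, 19/6)))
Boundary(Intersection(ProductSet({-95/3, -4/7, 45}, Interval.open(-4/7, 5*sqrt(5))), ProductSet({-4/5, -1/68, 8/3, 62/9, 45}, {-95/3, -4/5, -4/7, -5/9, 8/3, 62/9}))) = ProductSet({45}, {-5/9, 8/3, 62/9})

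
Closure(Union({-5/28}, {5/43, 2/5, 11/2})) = {-5/28, 5/43, 2/5, 11/2}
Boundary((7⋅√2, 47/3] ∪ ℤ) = {47/3, 7⋅√2} ∪ (ℤ \ (7⋅√2, 47/3))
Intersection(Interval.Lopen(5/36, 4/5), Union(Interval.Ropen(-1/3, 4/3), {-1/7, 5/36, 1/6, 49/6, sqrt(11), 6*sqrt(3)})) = Interval.Lopen(5/36, 4/5)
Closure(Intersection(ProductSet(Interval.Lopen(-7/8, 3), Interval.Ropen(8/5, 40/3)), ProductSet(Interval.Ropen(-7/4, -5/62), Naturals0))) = ProductSet(Interval(-7/8, -5/62), Range(2, 14, 1))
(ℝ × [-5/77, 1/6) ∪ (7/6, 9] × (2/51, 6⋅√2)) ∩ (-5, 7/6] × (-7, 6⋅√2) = (-5, 7/6] × [-5/77, 1/6)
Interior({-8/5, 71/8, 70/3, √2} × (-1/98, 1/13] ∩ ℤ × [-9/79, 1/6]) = ∅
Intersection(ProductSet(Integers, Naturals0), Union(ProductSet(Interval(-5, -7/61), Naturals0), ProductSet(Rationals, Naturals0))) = ProductSet(Integers, Naturals0)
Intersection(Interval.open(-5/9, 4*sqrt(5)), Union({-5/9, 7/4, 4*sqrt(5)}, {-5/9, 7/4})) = {7/4}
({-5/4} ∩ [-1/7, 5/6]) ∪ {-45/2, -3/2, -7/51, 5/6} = {-45/2, -3/2, -7/51, 5/6}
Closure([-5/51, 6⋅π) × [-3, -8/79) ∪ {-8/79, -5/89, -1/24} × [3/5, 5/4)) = ({-8/79, -5/89, -1/24} × [3/5, 5/4]) ∪ ({-5/51, 6⋅π} × [-3, -8/79]) ∪ ([-5/51, 6⋅π] × {-3, -8/79}) ∪ ([-5/51, 6⋅π) × [-3, -8/79))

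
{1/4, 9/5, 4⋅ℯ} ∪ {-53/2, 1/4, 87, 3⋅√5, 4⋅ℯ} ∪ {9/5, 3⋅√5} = {-53/2, 1/4, 9/5, 87, 3⋅√5, 4⋅ℯ}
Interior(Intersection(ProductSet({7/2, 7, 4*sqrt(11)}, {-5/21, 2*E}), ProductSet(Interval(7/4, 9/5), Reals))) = EmptySet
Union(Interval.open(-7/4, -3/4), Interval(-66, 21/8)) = Interval(-66, 21/8)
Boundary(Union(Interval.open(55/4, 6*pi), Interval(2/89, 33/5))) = {2/89, 33/5, 55/4, 6*pi}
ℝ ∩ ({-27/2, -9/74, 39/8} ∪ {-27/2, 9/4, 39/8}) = {-27/2, -9/74, 9/4, 39/8}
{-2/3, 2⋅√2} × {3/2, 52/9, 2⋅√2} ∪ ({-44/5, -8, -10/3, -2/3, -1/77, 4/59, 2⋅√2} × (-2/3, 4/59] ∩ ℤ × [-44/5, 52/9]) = ({-8} × (-2/3, 4/59]) ∪ ({-2/3, 2⋅√2} × {3/2, 52/9, 2⋅√2})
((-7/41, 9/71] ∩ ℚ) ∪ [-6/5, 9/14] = [-6/5, 9/14] ∪ (ℚ ∩ (-7/41, 9/71])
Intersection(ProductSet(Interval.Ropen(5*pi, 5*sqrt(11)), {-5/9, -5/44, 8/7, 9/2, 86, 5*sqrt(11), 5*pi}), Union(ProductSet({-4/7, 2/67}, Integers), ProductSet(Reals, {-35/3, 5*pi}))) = ProductSet(Interval.Ropen(5*pi, 5*sqrt(11)), {5*pi})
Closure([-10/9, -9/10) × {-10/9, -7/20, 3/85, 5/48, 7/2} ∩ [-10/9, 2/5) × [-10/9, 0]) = [-10/9, -9/10] × {-10/9, -7/20}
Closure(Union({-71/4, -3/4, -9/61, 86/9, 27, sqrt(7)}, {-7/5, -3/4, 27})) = {-71/4, -7/5, -3/4, -9/61, 86/9, 27, sqrt(7)}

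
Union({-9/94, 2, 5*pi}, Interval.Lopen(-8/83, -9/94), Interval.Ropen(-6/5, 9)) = Union({5*pi}, Interval.Ropen(-6/5, 9))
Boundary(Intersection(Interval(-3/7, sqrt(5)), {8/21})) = {8/21}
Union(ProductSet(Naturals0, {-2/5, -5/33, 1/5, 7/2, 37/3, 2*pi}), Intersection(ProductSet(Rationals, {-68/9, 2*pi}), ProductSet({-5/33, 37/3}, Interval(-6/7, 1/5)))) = ProductSet(Naturals0, {-2/5, -5/33, 1/5, 7/2, 37/3, 2*pi})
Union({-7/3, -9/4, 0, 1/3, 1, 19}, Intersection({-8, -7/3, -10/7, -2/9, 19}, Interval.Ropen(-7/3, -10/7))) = {-7/3, -9/4, 0, 1/3, 1, 19}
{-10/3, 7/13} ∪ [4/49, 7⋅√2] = {-10/3} ∪ [4/49, 7⋅√2]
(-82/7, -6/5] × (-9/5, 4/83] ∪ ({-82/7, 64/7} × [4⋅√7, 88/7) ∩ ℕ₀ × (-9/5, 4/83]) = (-82/7, -6/5] × (-9/5, 4/83]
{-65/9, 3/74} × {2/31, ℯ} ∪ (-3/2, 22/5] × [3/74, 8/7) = ({-65/9, 3/74} × {2/31, ℯ}) ∪ ((-3/2, 22/5] × [3/74, 8/7))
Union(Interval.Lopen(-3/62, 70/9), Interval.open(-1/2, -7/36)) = Union(Interval.open(-1/2, -7/36), Interval.Lopen(-3/62, 70/9))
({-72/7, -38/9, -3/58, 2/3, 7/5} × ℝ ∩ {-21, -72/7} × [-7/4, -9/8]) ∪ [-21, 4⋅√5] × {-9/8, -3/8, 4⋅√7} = ({-72/7} × [-7/4, -9/8]) ∪ ([-21, 4⋅√5] × {-9/8, -3/8, 4⋅√7})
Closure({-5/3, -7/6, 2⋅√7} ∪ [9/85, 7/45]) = {-5/3, -7/6, 2⋅√7} ∪ [9/85, 7/45]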